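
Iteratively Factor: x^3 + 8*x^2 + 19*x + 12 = (x + 4)*(x^2 + 4*x + 3) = (x + 1)*(x + 4)*(x + 3)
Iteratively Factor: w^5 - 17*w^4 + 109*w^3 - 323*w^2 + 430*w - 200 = (w - 2)*(w^4 - 15*w^3 + 79*w^2 - 165*w + 100) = (w - 5)*(w - 2)*(w^3 - 10*w^2 + 29*w - 20) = (w - 5)^2*(w - 2)*(w^2 - 5*w + 4) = (w - 5)^2*(w - 2)*(w - 1)*(w - 4)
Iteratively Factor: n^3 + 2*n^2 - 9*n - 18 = (n + 2)*(n^2 - 9) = (n + 2)*(n + 3)*(n - 3)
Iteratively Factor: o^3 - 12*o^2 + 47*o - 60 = (o - 4)*(o^2 - 8*o + 15) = (o - 5)*(o - 4)*(o - 3)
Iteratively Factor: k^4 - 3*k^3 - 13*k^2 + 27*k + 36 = (k - 4)*(k^3 + k^2 - 9*k - 9) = (k - 4)*(k + 1)*(k^2 - 9) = (k - 4)*(k - 3)*(k + 1)*(k + 3)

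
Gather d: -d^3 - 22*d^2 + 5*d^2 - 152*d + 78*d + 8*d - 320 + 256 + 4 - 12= -d^3 - 17*d^2 - 66*d - 72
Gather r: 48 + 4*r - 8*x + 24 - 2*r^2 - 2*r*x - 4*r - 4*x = -2*r^2 - 2*r*x - 12*x + 72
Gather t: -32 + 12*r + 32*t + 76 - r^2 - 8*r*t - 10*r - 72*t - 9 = -r^2 + 2*r + t*(-8*r - 40) + 35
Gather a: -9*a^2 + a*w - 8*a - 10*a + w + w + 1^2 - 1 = -9*a^2 + a*(w - 18) + 2*w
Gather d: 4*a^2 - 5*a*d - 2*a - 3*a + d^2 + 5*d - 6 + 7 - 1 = 4*a^2 - 5*a + d^2 + d*(5 - 5*a)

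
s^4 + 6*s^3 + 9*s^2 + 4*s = s*(s + 1)^2*(s + 4)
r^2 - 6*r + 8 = (r - 4)*(r - 2)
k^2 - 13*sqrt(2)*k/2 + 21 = (k - 7*sqrt(2)/2)*(k - 3*sqrt(2))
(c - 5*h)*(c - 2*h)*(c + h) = c^3 - 6*c^2*h + 3*c*h^2 + 10*h^3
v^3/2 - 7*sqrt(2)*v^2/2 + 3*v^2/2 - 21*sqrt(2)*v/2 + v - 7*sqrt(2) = (v/2 + 1)*(v + 1)*(v - 7*sqrt(2))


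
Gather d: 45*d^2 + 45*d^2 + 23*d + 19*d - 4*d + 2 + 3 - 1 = 90*d^2 + 38*d + 4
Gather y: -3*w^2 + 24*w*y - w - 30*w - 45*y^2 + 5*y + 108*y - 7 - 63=-3*w^2 - 31*w - 45*y^2 + y*(24*w + 113) - 70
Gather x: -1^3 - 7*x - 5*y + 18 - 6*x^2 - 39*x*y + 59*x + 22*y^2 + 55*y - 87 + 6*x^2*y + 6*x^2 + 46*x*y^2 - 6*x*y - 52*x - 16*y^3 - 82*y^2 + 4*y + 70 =6*x^2*y + x*(46*y^2 - 45*y) - 16*y^3 - 60*y^2 + 54*y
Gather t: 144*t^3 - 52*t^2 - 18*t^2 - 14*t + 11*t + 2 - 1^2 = 144*t^3 - 70*t^2 - 3*t + 1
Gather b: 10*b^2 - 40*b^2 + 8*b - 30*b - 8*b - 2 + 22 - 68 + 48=-30*b^2 - 30*b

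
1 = 1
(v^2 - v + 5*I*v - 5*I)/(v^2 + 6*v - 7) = (v + 5*I)/(v + 7)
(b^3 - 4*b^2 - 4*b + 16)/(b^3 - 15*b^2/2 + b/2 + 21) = 2*(b^2 - 2*b - 8)/(2*b^2 - 11*b - 21)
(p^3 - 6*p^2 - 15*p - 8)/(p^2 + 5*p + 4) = (p^2 - 7*p - 8)/(p + 4)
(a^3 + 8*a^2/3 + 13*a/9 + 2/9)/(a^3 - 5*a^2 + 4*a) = (9*a^3 + 24*a^2 + 13*a + 2)/(9*a*(a^2 - 5*a + 4))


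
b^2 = b^2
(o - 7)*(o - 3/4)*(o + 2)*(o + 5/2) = o^4 - 13*o^3/4 - 197*o^2/8 - 121*o/8 + 105/4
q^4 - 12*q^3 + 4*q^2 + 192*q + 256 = (q - 8)^2*(q + 2)^2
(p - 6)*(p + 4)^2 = p^3 + 2*p^2 - 32*p - 96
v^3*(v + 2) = v^4 + 2*v^3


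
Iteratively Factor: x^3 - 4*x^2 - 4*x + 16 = (x - 4)*(x^2 - 4) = (x - 4)*(x - 2)*(x + 2)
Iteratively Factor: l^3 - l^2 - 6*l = (l)*(l^2 - l - 6) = l*(l - 3)*(l + 2)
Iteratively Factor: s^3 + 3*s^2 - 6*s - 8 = (s - 2)*(s^2 + 5*s + 4) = (s - 2)*(s + 1)*(s + 4)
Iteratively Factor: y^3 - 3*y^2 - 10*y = (y)*(y^2 - 3*y - 10) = y*(y - 5)*(y + 2)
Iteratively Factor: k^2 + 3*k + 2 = (k + 1)*(k + 2)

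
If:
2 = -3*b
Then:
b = -2/3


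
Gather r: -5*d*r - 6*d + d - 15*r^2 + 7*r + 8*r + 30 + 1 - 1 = -5*d - 15*r^2 + r*(15 - 5*d) + 30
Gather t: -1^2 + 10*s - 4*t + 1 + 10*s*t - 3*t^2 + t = 10*s - 3*t^2 + t*(10*s - 3)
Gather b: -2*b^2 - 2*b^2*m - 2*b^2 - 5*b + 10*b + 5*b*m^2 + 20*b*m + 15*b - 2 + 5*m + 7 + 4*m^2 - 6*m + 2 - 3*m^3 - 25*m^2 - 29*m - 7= b^2*(-2*m - 4) + b*(5*m^2 + 20*m + 20) - 3*m^3 - 21*m^2 - 30*m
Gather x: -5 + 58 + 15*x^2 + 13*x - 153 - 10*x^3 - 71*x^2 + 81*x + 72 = -10*x^3 - 56*x^2 + 94*x - 28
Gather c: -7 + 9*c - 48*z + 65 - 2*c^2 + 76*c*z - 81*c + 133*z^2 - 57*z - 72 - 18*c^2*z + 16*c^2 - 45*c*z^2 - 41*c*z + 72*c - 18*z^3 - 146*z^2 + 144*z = c^2*(14 - 18*z) + c*(-45*z^2 + 35*z) - 18*z^3 - 13*z^2 + 39*z - 14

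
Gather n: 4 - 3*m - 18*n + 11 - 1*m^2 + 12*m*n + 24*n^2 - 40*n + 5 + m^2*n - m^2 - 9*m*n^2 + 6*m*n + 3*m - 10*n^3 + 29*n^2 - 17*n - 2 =-2*m^2 - 10*n^3 + n^2*(53 - 9*m) + n*(m^2 + 18*m - 75) + 18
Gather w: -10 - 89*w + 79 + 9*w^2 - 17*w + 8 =9*w^2 - 106*w + 77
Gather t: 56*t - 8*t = 48*t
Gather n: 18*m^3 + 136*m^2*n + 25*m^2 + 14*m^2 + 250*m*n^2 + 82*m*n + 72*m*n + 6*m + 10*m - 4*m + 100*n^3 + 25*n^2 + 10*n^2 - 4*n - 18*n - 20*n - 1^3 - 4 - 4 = 18*m^3 + 39*m^2 + 12*m + 100*n^3 + n^2*(250*m + 35) + n*(136*m^2 + 154*m - 42) - 9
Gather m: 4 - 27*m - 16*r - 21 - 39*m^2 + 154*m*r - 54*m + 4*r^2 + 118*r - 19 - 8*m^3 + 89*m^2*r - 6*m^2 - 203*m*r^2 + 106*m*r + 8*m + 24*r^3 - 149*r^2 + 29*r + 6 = -8*m^3 + m^2*(89*r - 45) + m*(-203*r^2 + 260*r - 73) + 24*r^3 - 145*r^2 + 131*r - 30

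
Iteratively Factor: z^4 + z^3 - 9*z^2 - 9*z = (z + 3)*(z^3 - 2*z^2 - 3*z) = (z + 1)*(z + 3)*(z^2 - 3*z) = (z - 3)*(z + 1)*(z + 3)*(z)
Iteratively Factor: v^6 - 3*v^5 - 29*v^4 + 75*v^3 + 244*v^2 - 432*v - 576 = (v - 3)*(v^5 - 29*v^3 - 12*v^2 + 208*v + 192) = (v - 3)*(v + 1)*(v^4 - v^3 - 28*v^2 + 16*v + 192) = (v - 4)*(v - 3)*(v + 1)*(v^3 + 3*v^2 - 16*v - 48) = (v - 4)*(v - 3)*(v + 1)*(v + 3)*(v^2 - 16) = (v - 4)*(v - 3)*(v + 1)*(v + 3)*(v + 4)*(v - 4)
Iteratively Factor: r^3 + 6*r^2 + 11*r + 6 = (r + 1)*(r^2 + 5*r + 6) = (r + 1)*(r + 2)*(r + 3)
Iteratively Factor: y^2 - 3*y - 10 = (y + 2)*(y - 5)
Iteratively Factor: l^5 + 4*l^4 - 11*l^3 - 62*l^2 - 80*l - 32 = (l + 2)*(l^4 + 2*l^3 - 15*l^2 - 32*l - 16) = (l + 1)*(l + 2)*(l^3 + l^2 - 16*l - 16) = (l + 1)^2*(l + 2)*(l^2 - 16) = (l - 4)*(l + 1)^2*(l + 2)*(l + 4)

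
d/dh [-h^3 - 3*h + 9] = -3*h^2 - 3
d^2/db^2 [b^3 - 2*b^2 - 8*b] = 6*b - 4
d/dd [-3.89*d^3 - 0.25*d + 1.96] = -11.67*d^2 - 0.25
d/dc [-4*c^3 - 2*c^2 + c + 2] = -12*c^2 - 4*c + 1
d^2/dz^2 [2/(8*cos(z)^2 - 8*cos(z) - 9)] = 16*(32*sin(z)^4 - 60*sin(z)^2 + 21*cos(z) - 6*cos(3*z) - 6)/(8*sin(z)^2 + 8*cos(z) + 1)^3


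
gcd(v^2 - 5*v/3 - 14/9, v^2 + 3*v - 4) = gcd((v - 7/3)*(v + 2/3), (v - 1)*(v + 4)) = 1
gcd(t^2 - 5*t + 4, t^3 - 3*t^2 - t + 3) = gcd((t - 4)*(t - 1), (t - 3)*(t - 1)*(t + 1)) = t - 1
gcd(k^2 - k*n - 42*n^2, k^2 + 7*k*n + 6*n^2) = k + 6*n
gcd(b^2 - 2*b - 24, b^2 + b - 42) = b - 6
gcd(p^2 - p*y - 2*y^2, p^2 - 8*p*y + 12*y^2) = -p + 2*y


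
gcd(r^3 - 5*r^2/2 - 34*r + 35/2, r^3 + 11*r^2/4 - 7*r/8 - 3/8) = r - 1/2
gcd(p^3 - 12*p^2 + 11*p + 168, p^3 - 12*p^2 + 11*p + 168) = p^3 - 12*p^2 + 11*p + 168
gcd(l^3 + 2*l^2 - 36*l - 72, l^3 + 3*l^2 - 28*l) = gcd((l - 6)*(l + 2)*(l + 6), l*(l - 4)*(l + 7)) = 1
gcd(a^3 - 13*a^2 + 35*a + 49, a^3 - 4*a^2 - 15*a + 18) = 1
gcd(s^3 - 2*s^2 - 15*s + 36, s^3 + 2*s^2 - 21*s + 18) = s - 3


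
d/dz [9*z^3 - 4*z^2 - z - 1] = 27*z^2 - 8*z - 1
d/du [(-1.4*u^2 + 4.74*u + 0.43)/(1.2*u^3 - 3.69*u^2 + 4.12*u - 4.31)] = (1.68*u^4 - 11.376*u^3 + 10.1746*u^2 + 15.2414*u - 22.201)/(1.44*u^6 - 8.856*u^5 + 23.5041*u^4 - 40.7496*u^3 + 48.7822*u^2 - 35.5144*u + 18.5761)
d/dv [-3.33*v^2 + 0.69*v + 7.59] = 0.69 - 6.66*v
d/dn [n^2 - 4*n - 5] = 2*n - 4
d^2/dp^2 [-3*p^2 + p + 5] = -6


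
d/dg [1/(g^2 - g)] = (1 - 2*g)/(g^2*(g - 1)^2)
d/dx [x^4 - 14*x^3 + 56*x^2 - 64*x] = 4*x^3 - 42*x^2 + 112*x - 64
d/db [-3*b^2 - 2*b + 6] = -6*b - 2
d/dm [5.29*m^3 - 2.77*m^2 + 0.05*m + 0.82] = 15.87*m^2 - 5.54*m + 0.05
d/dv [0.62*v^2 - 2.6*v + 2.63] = 1.24*v - 2.6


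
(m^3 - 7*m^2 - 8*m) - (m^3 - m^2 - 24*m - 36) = -6*m^2 + 16*m + 36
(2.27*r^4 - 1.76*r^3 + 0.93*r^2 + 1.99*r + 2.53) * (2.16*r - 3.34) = 4.9032*r^5 - 11.3834*r^4 + 7.8872*r^3 + 1.1922*r^2 - 1.1818*r - 8.4502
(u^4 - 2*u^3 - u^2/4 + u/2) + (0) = u^4 - 2*u^3 - u^2/4 + u/2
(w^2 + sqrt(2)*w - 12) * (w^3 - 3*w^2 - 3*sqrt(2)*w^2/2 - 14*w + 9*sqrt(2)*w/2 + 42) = w^5 - 3*w^4 - sqrt(2)*w^4/2 - 29*w^3 + 3*sqrt(2)*w^3/2 + 4*sqrt(2)*w^2 + 87*w^2 - 12*sqrt(2)*w + 168*w - 504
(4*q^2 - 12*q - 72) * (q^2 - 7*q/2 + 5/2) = 4*q^4 - 26*q^3 - 20*q^2 + 222*q - 180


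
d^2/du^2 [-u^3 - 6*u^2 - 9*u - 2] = -6*u - 12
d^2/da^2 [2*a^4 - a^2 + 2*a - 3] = 24*a^2 - 2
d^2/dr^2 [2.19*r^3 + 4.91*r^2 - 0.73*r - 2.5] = 13.14*r + 9.82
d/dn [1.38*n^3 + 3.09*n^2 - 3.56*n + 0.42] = 4.14*n^2 + 6.18*n - 3.56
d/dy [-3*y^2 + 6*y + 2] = 6 - 6*y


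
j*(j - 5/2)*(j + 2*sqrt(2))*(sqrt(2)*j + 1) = sqrt(2)*j^4 - 5*sqrt(2)*j^3/2 + 5*j^3 - 25*j^2/2 + 2*sqrt(2)*j^2 - 5*sqrt(2)*j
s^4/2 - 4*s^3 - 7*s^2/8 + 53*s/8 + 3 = (s/2 + 1/2)*(s - 8)*(s - 3/2)*(s + 1/2)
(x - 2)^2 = x^2 - 4*x + 4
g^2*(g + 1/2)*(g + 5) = g^4 + 11*g^3/2 + 5*g^2/2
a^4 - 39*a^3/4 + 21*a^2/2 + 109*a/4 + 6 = (a - 8)*(a - 3)*(a + 1/4)*(a + 1)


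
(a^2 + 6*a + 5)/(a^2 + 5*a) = (a + 1)/a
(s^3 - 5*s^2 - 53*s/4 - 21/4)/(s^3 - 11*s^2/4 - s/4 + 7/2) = (4*s^3 - 20*s^2 - 53*s - 21)/(4*s^3 - 11*s^2 - s + 14)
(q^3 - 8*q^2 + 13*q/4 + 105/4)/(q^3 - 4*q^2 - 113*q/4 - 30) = (2*q^2 - 19*q + 35)/(2*q^2 - 11*q - 40)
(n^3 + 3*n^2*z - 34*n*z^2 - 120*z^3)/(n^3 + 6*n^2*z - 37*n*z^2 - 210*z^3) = (n + 4*z)/(n + 7*z)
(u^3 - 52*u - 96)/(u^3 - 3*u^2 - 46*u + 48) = (u + 2)/(u - 1)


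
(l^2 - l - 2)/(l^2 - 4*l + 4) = (l + 1)/(l - 2)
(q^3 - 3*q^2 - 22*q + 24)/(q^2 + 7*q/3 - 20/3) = 3*(q^2 - 7*q + 6)/(3*q - 5)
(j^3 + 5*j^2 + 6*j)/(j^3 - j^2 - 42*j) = (j^2 + 5*j + 6)/(j^2 - j - 42)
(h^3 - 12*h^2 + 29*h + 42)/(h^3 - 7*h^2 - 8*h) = (h^2 - 13*h + 42)/(h*(h - 8))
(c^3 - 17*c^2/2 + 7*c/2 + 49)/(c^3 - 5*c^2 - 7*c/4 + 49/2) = 2*(c - 7)/(2*c - 7)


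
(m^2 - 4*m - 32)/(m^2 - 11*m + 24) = (m + 4)/(m - 3)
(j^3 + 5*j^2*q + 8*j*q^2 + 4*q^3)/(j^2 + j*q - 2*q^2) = (-j^2 - 3*j*q - 2*q^2)/(-j + q)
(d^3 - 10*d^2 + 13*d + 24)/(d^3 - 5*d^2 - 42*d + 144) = (d + 1)/(d + 6)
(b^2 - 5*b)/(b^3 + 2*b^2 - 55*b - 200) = b*(b - 5)/(b^3 + 2*b^2 - 55*b - 200)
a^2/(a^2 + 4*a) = a/(a + 4)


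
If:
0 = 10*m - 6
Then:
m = 3/5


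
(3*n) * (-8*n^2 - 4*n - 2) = -24*n^3 - 12*n^2 - 6*n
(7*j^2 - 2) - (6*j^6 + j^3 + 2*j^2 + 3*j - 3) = -6*j^6 - j^3 + 5*j^2 - 3*j + 1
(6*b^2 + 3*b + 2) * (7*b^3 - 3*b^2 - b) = 42*b^5 + 3*b^4 - b^3 - 9*b^2 - 2*b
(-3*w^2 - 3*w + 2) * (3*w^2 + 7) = -9*w^4 - 9*w^3 - 15*w^2 - 21*w + 14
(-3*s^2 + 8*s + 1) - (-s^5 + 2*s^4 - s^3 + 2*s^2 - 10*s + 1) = s^5 - 2*s^4 + s^3 - 5*s^2 + 18*s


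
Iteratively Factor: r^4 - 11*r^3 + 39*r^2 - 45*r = (r - 5)*(r^3 - 6*r^2 + 9*r) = (r - 5)*(r - 3)*(r^2 - 3*r) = r*(r - 5)*(r - 3)*(r - 3)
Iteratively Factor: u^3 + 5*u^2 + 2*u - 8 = (u + 2)*(u^2 + 3*u - 4) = (u + 2)*(u + 4)*(u - 1)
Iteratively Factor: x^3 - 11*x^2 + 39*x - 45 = (x - 5)*(x^2 - 6*x + 9) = (x - 5)*(x - 3)*(x - 3)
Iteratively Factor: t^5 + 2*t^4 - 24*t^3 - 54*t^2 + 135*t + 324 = (t + 3)*(t^4 - t^3 - 21*t^2 + 9*t + 108) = (t + 3)^2*(t^3 - 4*t^2 - 9*t + 36) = (t - 3)*(t + 3)^2*(t^2 - t - 12) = (t - 4)*(t - 3)*(t + 3)^2*(t + 3)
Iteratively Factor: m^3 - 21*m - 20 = (m + 1)*(m^2 - m - 20) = (m + 1)*(m + 4)*(m - 5)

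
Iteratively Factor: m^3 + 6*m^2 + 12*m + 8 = (m + 2)*(m^2 + 4*m + 4) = (m + 2)^2*(m + 2)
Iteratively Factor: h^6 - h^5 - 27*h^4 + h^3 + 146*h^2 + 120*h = (h + 2)*(h^5 - 3*h^4 - 21*h^3 + 43*h^2 + 60*h) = (h - 5)*(h + 2)*(h^4 + 2*h^3 - 11*h^2 - 12*h) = h*(h - 5)*(h + 2)*(h^3 + 2*h^2 - 11*h - 12) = h*(h - 5)*(h + 1)*(h + 2)*(h^2 + h - 12) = h*(h - 5)*(h + 1)*(h + 2)*(h + 4)*(h - 3)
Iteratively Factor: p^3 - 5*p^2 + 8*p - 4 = (p - 2)*(p^2 - 3*p + 2) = (p - 2)^2*(p - 1)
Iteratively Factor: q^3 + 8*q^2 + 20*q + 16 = (q + 2)*(q^2 + 6*q + 8) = (q + 2)^2*(q + 4)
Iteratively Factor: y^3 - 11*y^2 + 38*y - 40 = (y - 4)*(y^2 - 7*y + 10) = (y - 4)*(y - 2)*(y - 5)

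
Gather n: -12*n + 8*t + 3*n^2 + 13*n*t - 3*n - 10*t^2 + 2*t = 3*n^2 + n*(13*t - 15) - 10*t^2 + 10*t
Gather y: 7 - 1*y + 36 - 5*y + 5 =48 - 6*y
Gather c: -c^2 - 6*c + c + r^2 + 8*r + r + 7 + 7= -c^2 - 5*c + r^2 + 9*r + 14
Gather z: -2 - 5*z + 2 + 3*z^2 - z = 3*z^2 - 6*z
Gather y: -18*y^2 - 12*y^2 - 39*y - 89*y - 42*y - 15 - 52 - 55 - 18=-30*y^2 - 170*y - 140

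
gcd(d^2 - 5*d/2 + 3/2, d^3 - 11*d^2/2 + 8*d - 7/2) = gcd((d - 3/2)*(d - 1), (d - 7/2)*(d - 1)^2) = d - 1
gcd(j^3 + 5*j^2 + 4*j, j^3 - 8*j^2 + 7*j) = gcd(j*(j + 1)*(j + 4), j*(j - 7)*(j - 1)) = j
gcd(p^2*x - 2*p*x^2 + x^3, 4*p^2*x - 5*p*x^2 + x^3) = -p*x + x^2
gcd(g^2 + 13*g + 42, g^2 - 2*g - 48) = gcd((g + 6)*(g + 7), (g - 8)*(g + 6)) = g + 6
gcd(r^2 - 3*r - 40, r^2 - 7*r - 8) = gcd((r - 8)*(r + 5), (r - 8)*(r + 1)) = r - 8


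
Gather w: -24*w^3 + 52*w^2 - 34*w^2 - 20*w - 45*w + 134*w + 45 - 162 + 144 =-24*w^3 + 18*w^2 + 69*w + 27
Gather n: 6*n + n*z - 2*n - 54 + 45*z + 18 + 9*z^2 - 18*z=n*(z + 4) + 9*z^2 + 27*z - 36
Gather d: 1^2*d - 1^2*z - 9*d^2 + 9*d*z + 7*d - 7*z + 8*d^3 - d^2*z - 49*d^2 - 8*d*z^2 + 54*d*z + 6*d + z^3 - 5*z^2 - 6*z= 8*d^3 + d^2*(-z - 58) + d*(-8*z^2 + 63*z + 14) + z^3 - 5*z^2 - 14*z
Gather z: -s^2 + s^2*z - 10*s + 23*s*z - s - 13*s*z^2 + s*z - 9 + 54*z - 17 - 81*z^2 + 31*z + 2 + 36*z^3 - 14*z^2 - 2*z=-s^2 - 11*s + 36*z^3 + z^2*(-13*s - 95) + z*(s^2 + 24*s + 83) - 24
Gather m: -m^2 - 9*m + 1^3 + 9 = -m^2 - 9*m + 10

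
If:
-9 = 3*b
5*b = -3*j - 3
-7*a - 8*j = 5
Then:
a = -37/7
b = -3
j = 4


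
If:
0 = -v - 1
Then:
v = -1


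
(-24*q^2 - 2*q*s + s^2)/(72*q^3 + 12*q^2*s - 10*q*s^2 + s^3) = (-4*q - s)/(12*q^2 + 4*q*s - s^2)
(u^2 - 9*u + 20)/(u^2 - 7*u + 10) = (u - 4)/(u - 2)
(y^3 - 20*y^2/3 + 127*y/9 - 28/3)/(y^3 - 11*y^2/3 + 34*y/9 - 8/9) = (3*y^2 - 16*y + 21)/(3*y^2 - 7*y + 2)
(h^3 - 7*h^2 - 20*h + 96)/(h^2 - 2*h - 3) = (h^2 - 4*h - 32)/(h + 1)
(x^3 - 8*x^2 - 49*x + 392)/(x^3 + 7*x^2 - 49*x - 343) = (x - 8)/(x + 7)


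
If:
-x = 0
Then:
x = 0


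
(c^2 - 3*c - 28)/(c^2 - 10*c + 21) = (c + 4)/(c - 3)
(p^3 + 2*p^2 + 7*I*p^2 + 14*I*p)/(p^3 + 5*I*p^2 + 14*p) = (p + 2)/(p - 2*I)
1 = 1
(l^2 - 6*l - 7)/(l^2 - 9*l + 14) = (l + 1)/(l - 2)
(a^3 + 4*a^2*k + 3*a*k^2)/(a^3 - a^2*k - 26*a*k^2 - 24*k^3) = a*(a + 3*k)/(a^2 - 2*a*k - 24*k^2)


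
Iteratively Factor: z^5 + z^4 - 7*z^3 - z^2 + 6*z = (z - 2)*(z^4 + 3*z^3 - z^2 - 3*z) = (z - 2)*(z + 1)*(z^3 + 2*z^2 - 3*z) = (z - 2)*(z - 1)*(z + 1)*(z^2 + 3*z) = (z - 2)*(z - 1)*(z + 1)*(z + 3)*(z)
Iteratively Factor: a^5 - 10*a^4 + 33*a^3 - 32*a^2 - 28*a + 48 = (a + 1)*(a^4 - 11*a^3 + 44*a^2 - 76*a + 48) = (a - 3)*(a + 1)*(a^3 - 8*a^2 + 20*a - 16) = (a - 4)*(a - 3)*(a + 1)*(a^2 - 4*a + 4) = (a - 4)*(a - 3)*(a - 2)*(a + 1)*(a - 2)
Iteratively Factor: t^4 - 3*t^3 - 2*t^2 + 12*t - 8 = (t + 2)*(t^3 - 5*t^2 + 8*t - 4) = (t - 2)*(t + 2)*(t^2 - 3*t + 2) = (t - 2)*(t - 1)*(t + 2)*(t - 2)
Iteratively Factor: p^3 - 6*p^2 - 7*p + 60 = (p + 3)*(p^2 - 9*p + 20) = (p - 5)*(p + 3)*(p - 4)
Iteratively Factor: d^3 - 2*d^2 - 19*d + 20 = (d - 5)*(d^2 + 3*d - 4) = (d - 5)*(d + 4)*(d - 1)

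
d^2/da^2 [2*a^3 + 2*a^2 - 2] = 12*a + 4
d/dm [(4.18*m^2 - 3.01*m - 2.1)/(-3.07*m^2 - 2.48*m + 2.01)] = (-19.6071*m^2 + 3.9096*m - 11.2581)/(9.4249*m^4 + 15.2272*m^3 - 6.191*m^2 - 9.9696*m + 4.0401)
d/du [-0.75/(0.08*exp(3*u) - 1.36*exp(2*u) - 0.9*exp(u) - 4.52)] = (0.18*exp(2*u) - 2.04*exp(u) - 0.675)*exp(u)/(-0.08*exp(3*u) + 1.36*exp(2*u) + 0.9*exp(u) + 4.52)^2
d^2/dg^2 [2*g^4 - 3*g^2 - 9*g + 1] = 24*g^2 - 6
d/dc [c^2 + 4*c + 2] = 2*c + 4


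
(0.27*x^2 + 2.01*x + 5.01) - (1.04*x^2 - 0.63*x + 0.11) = -0.77*x^2 + 2.64*x + 4.9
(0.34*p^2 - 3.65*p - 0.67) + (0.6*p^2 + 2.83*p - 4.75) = 0.94*p^2 - 0.82*p - 5.42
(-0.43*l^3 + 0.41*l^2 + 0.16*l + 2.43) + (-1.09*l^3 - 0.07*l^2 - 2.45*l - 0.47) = -1.52*l^3 + 0.34*l^2 - 2.29*l + 1.96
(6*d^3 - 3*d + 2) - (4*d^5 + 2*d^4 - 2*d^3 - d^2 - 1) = -4*d^5 - 2*d^4 + 8*d^3 + d^2 - 3*d + 3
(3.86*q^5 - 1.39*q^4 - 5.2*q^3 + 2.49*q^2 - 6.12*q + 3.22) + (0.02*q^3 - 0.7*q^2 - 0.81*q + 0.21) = 3.86*q^5 - 1.39*q^4 - 5.18*q^3 + 1.79*q^2 - 6.93*q + 3.43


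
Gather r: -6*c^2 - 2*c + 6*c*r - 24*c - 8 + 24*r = -6*c^2 - 26*c + r*(6*c + 24) - 8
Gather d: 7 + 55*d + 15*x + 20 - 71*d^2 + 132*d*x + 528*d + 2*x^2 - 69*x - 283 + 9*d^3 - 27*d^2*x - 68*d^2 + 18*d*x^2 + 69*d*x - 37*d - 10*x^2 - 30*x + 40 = 9*d^3 + d^2*(-27*x - 139) + d*(18*x^2 + 201*x + 546) - 8*x^2 - 84*x - 216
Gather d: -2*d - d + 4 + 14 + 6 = 24 - 3*d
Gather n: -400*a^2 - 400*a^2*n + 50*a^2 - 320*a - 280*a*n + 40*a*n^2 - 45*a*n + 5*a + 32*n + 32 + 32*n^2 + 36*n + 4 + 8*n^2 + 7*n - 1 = -350*a^2 - 315*a + n^2*(40*a + 40) + n*(-400*a^2 - 325*a + 75) + 35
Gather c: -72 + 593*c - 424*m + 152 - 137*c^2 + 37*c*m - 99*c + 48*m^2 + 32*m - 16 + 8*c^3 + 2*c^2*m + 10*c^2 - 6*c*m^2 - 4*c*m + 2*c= 8*c^3 + c^2*(2*m - 127) + c*(-6*m^2 + 33*m + 496) + 48*m^2 - 392*m + 64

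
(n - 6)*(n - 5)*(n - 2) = n^3 - 13*n^2 + 52*n - 60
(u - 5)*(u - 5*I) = u^2 - 5*u - 5*I*u + 25*I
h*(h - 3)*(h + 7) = h^3 + 4*h^2 - 21*h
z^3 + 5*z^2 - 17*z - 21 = (z - 3)*(z + 1)*(z + 7)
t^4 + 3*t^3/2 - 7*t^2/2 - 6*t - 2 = (t - 2)*(t + 1/2)*(t + 1)*(t + 2)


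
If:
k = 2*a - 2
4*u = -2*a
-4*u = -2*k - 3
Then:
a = 1/6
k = -5/3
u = -1/12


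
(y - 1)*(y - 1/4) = y^2 - 5*y/4 + 1/4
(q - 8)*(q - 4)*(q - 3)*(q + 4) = q^4 - 11*q^3 + 8*q^2 + 176*q - 384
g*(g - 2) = g^2 - 2*g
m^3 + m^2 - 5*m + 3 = (m - 1)^2*(m + 3)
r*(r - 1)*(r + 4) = r^3 + 3*r^2 - 4*r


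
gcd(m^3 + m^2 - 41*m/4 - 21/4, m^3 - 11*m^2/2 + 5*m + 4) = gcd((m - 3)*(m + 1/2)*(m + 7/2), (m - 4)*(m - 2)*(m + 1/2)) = m + 1/2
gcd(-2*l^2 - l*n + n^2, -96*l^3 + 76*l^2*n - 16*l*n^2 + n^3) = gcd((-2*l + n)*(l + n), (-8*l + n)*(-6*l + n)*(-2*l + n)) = 2*l - n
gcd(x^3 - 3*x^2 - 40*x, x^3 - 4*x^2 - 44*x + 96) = x - 8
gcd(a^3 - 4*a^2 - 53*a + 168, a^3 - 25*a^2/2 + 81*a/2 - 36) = a^2 - 11*a + 24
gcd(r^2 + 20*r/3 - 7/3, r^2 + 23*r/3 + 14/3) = r + 7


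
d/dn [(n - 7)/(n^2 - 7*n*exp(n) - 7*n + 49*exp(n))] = (7*exp(n) - 1)/(n^2 - 14*n*exp(n) + 49*exp(2*n))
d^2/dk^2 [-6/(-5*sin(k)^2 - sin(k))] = 6*(-100*sin(k) - 15 + 149/sin(k) + 30/sin(k)^2 + 2/sin(k)^3)/(5*sin(k) + 1)^3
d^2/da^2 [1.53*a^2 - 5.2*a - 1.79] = 3.06000000000000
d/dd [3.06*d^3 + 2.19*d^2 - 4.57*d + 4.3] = 9.18*d^2 + 4.38*d - 4.57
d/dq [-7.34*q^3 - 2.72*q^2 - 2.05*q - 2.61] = -22.02*q^2 - 5.44*q - 2.05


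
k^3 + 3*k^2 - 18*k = k*(k - 3)*(k + 6)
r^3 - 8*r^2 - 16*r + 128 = (r - 8)*(r - 4)*(r + 4)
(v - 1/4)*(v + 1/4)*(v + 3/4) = v^3 + 3*v^2/4 - v/16 - 3/64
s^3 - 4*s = s*(s - 2)*(s + 2)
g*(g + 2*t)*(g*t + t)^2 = g^4*t^2 + 2*g^3*t^3 + 2*g^3*t^2 + 4*g^2*t^3 + g^2*t^2 + 2*g*t^3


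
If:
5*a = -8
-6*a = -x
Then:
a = -8/5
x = -48/5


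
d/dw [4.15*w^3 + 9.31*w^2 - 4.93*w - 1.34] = 12.45*w^2 + 18.62*w - 4.93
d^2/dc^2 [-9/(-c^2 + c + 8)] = 18*(c^2 - c - (2*c - 1)^2 - 8)/(-c^2 + c + 8)^3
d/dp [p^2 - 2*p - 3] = 2*p - 2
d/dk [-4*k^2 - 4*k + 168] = -8*k - 4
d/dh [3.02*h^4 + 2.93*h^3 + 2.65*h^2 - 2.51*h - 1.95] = 12.08*h^3 + 8.79*h^2 + 5.3*h - 2.51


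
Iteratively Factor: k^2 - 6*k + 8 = (k - 2)*(k - 4)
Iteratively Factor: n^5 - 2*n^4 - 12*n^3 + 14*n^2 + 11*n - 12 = (n - 1)*(n^4 - n^3 - 13*n^2 + n + 12) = (n - 1)*(n + 3)*(n^3 - 4*n^2 - n + 4) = (n - 1)*(n + 1)*(n + 3)*(n^2 - 5*n + 4) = (n - 4)*(n - 1)*(n + 1)*(n + 3)*(n - 1)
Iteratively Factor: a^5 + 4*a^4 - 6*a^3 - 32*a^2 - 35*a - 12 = (a + 1)*(a^4 + 3*a^3 - 9*a^2 - 23*a - 12) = (a - 3)*(a + 1)*(a^3 + 6*a^2 + 9*a + 4) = (a - 3)*(a + 1)^2*(a^2 + 5*a + 4) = (a - 3)*(a + 1)^2*(a + 4)*(a + 1)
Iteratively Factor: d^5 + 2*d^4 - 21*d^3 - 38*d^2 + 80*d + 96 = (d + 1)*(d^4 + d^3 - 22*d^2 - 16*d + 96) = (d + 1)*(d + 4)*(d^3 - 3*d^2 - 10*d + 24) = (d + 1)*(d + 3)*(d + 4)*(d^2 - 6*d + 8) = (d - 2)*(d + 1)*(d + 3)*(d + 4)*(d - 4)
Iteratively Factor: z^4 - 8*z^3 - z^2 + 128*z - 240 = (z - 5)*(z^3 - 3*z^2 - 16*z + 48) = (z - 5)*(z - 4)*(z^2 + z - 12) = (z - 5)*(z - 4)*(z - 3)*(z + 4)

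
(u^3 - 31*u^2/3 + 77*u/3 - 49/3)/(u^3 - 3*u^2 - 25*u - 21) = (3*u^2 - 10*u + 7)/(3*(u^2 + 4*u + 3))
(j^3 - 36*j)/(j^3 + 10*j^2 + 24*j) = (j - 6)/(j + 4)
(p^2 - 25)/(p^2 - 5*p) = (p + 5)/p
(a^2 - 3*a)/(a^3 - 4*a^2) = (a - 3)/(a*(a - 4))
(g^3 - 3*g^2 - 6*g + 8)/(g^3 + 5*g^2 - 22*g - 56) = (g - 1)/(g + 7)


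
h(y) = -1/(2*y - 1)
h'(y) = 2/(2*y - 1)^2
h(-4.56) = 0.10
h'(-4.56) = 0.02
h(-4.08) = 0.11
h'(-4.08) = 0.02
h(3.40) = -0.17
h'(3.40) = 0.06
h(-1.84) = 0.21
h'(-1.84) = 0.09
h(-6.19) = 0.07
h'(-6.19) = 0.01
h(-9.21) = 0.05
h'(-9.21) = 0.01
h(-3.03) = 0.14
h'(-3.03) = 0.04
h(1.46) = -0.52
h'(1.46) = 0.54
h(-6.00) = 0.08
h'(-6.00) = 0.01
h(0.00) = 1.00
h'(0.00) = 2.00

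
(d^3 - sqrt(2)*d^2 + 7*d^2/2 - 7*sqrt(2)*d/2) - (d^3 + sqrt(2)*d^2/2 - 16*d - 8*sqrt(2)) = -3*sqrt(2)*d^2/2 + 7*d^2/2 - 7*sqrt(2)*d/2 + 16*d + 8*sqrt(2)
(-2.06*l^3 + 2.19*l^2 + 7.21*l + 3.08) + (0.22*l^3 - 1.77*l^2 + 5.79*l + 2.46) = -1.84*l^3 + 0.42*l^2 + 13.0*l + 5.54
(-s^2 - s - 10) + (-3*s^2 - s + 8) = -4*s^2 - 2*s - 2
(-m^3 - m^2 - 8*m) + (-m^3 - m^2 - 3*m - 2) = -2*m^3 - 2*m^2 - 11*m - 2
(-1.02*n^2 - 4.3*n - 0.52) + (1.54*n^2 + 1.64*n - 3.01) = 0.52*n^2 - 2.66*n - 3.53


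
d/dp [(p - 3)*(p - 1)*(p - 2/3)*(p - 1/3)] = 4*p^3 - 15*p^2 + 130*p/9 - 35/9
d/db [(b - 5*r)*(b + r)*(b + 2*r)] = 3*b^2 - 4*b*r - 13*r^2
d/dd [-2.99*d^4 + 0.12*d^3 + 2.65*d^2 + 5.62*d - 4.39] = -11.96*d^3 + 0.36*d^2 + 5.3*d + 5.62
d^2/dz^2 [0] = 0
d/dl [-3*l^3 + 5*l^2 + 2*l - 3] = -9*l^2 + 10*l + 2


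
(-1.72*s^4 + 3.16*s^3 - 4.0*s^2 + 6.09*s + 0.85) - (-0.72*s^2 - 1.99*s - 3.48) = -1.72*s^4 + 3.16*s^3 - 3.28*s^2 + 8.08*s + 4.33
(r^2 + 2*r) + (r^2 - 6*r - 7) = 2*r^2 - 4*r - 7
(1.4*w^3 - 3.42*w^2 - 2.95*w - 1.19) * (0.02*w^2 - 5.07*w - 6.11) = 0.028*w^5 - 7.1664*w^4 + 8.7264*w^3 + 35.8289*w^2 + 24.0578*w + 7.2709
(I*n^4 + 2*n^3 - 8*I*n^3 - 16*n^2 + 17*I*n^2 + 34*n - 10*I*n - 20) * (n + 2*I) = I*n^5 - 8*I*n^4 + 21*I*n^3 - 42*I*n^2 + 68*I*n - 40*I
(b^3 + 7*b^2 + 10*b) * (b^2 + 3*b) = b^5 + 10*b^4 + 31*b^3 + 30*b^2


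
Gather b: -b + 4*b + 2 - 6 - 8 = 3*b - 12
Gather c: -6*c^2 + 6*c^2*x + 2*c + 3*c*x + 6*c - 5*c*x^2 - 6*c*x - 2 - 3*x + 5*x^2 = c^2*(6*x - 6) + c*(-5*x^2 - 3*x + 8) + 5*x^2 - 3*x - 2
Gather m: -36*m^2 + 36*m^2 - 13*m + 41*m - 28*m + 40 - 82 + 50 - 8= 0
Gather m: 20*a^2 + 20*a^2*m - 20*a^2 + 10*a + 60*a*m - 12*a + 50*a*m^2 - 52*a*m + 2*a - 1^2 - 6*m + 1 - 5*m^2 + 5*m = m^2*(50*a - 5) + m*(20*a^2 + 8*a - 1)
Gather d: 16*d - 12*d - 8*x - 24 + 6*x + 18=4*d - 2*x - 6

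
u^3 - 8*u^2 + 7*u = u*(u - 7)*(u - 1)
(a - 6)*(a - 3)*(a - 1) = a^3 - 10*a^2 + 27*a - 18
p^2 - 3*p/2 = p*(p - 3/2)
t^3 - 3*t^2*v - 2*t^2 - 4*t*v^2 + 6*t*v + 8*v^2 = (t - 2)*(t - 4*v)*(t + v)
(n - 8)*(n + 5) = n^2 - 3*n - 40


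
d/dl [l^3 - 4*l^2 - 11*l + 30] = 3*l^2 - 8*l - 11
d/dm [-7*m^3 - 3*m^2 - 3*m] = -21*m^2 - 6*m - 3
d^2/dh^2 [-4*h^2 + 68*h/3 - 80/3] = -8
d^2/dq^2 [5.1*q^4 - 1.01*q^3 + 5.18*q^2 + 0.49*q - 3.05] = 61.2*q^2 - 6.06*q + 10.36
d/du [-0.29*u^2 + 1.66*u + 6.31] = 1.66 - 0.58*u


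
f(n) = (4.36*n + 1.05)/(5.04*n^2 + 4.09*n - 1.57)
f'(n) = (-10.08*n - 4.09)*(4.36*n + 1.05)/(5.04*n^2 + 4.09*n - 1.57)^2 + 4.36/(5.04*n^2 + 4.09*n - 1.57)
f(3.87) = 0.20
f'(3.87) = -0.05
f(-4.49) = -0.23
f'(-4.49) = -0.06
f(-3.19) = -0.35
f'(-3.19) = -0.15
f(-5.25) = -0.19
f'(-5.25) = -0.04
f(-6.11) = -0.16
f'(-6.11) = -0.03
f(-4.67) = -0.22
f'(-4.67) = -0.06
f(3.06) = 0.25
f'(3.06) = -0.07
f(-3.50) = -0.31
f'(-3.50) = -0.12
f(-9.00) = -0.10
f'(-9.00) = -0.01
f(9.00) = 0.09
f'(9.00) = -0.01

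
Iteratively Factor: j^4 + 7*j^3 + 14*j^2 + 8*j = (j + 2)*(j^3 + 5*j^2 + 4*j) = (j + 2)*(j + 4)*(j^2 + j) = (j + 1)*(j + 2)*(j + 4)*(j)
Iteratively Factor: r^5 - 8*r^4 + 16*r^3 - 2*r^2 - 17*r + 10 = (r - 5)*(r^4 - 3*r^3 + r^2 + 3*r - 2) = (r - 5)*(r - 1)*(r^3 - 2*r^2 - r + 2) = (r - 5)*(r - 1)^2*(r^2 - r - 2) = (r - 5)*(r - 1)^2*(r + 1)*(r - 2)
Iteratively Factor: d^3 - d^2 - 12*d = (d)*(d^2 - d - 12) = d*(d - 4)*(d + 3)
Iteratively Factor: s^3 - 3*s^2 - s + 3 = (s - 1)*(s^2 - 2*s - 3) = (s - 1)*(s + 1)*(s - 3)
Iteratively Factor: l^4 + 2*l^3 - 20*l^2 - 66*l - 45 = (l + 1)*(l^3 + l^2 - 21*l - 45) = (l - 5)*(l + 1)*(l^2 + 6*l + 9) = (l - 5)*(l + 1)*(l + 3)*(l + 3)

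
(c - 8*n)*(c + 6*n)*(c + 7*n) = c^3 + 5*c^2*n - 62*c*n^2 - 336*n^3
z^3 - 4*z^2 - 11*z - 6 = (z - 6)*(z + 1)^2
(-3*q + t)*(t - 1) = -3*q*t + 3*q + t^2 - t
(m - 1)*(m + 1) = m^2 - 1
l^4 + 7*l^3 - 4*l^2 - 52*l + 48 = (l - 2)*(l - 1)*(l + 4)*(l + 6)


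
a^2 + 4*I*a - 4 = (a + 2*I)^2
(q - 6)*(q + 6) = q^2 - 36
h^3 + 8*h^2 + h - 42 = (h - 2)*(h + 3)*(h + 7)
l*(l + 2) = l^2 + 2*l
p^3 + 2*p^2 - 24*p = p*(p - 4)*(p + 6)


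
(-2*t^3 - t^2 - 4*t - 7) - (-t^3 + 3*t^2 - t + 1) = -t^3 - 4*t^2 - 3*t - 8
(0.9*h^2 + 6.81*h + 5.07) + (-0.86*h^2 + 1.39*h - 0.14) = 0.04*h^2 + 8.2*h + 4.93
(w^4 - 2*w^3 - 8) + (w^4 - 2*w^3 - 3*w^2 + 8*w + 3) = 2*w^4 - 4*w^3 - 3*w^2 + 8*w - 5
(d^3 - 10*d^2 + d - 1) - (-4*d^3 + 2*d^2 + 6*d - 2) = 5*d^3 - 12*d^2 - 5*d + 1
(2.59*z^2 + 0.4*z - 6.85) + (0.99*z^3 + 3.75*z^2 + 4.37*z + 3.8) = 0.99*z^3 + 6.34*z^2 + 4.77*z - 3.05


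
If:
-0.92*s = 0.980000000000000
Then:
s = -1.07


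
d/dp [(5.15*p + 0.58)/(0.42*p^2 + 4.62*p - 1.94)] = (2.163*p^2 + 23.793*p - (0.84*p + 4.62)*(5.15*p + 0.58) - 9.991)/(0.42*p^2 + 4.62*p - 1.94)^2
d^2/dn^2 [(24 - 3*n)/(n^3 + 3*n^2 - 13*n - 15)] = 6*(-(n - 8)*(3*n^2 + 6*n - 13)^2 + (3*n^2 + 6*n + 3*(n - 8)*(n + 1) - 13)*(n^3 + 3*n^2 - 13*n - 15))/(n^3 + 3*n^2 - 13*n - 15)^3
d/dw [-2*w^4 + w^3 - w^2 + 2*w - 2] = -8*w^3 + 3*w^2 - 2*w + 2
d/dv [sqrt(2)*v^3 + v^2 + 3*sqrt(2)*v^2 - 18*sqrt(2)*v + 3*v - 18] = 3*sqrt(2)*v^2 + 2*v + 6*sqrt(2)*v - 18*sqrt(2) + 3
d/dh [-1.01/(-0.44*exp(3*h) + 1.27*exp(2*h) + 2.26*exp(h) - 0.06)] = (-1.3332*exp(2*h) + 2.5654*exp(h) + 2.2826)*exp(h)/(0.44*exp(3*h) - 1.27*exp(2*h) - 2.26*exp(h) + 0.06)^2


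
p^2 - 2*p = p*(p - 2)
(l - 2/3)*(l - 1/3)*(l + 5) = l^3 + 4*l^2 - 43*l/9 + 10/9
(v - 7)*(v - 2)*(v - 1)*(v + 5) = v^4 - 5*v^3 - 27*v^2 + 101*v - 70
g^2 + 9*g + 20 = (g + 4)*(g + 5)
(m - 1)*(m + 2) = m^2 + m - 2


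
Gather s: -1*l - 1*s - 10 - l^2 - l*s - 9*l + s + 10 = -l^2 - l*s - 10*l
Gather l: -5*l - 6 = -5*l - 6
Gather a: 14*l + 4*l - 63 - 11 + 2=18*l - 72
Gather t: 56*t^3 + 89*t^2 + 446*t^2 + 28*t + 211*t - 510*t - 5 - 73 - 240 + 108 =56*t^3 + 535*t^2 - 271*t - 210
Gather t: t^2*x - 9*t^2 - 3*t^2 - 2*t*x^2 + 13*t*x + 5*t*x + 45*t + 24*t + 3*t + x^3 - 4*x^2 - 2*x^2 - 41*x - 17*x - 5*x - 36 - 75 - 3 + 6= t^2*(x - 12) + t*(-2*x^2 + 18*x + 72) + x^3 - 6*x^2 - 63*x - 108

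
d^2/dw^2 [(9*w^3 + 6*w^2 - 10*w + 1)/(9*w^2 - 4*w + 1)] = 18*(-59*w^3 - 3*w^2 + 21*w - 3)/(729*w^6 - 972*w^5 + 675*w^4 - 280*w^3 + 75*w^2 - 12*w + 1)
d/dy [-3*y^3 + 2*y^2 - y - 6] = -9*y^2 + 4*y - 1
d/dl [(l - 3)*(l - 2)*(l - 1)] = 3*l^2 - 12*l + 11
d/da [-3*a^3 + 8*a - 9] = 8 - 9*a^2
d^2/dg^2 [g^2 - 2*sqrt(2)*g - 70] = 2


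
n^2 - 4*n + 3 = (n - 3)*(n - 1)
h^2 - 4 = (h - 2)*(h + 2)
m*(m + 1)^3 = m^4 + 3*m^3 + 3*m^2 + m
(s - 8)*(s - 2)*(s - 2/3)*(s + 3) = s^4 - 23*s^3/3 - 28*s^2/3 + 172*s/3 - 32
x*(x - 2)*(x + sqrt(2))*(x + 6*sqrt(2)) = x^4 - 2*x^3 + 7*sqrt(2)*x^3 - 14*sqrt(2)*x^2 + 12*x^2 - 24*x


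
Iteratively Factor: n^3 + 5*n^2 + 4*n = (n + 4)*(n^2 + n) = (n + 1)*(n + 4)*(n)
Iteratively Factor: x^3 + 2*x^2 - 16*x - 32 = (x - 4)*(x^2 + 6*x + 8) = (x - 4)*(x + 2)*(x + 4)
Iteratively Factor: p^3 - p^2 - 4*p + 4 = (p - 1)*(p^2 - 4) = (p - 1)*(p + 2)*(p - 2)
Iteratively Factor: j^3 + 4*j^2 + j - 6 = (j + 3)*(j^2 + j - 2) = (j - 1)*(j + 3)*(j + 2)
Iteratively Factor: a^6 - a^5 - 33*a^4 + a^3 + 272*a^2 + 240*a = (a + 4)*(a^5 - 5*a^4 - 13*a^3 + 53*a^2 + 60*a) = (a - 5)*(a + 4)*(a^4 - 13*a^2 - 12*a) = (a - 5)*(a + 1)*(a + 4)*(a^3 - a^2 - 12*a) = a*(a - 5)*(a + 1)*(a + 4)*(a^2 - a - 12) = a*(a - 5)*(a - 4)*(a + 1)*(a + 4)*(a + 3)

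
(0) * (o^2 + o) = 0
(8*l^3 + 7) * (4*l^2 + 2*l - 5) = 32*l^5 + 16*l^4 - 40*l^3 + 28*l^2 + 14*l - 35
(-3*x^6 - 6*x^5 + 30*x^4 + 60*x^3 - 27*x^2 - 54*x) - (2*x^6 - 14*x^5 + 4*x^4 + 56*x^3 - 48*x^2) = -5*x^6 + 8*x^5 + 26*x^4 + 4*x^3 + 21*x^2 - 54*x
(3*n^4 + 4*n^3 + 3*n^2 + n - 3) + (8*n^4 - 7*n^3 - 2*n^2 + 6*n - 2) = 11*n^4 - 3*n^3 + n^2 + 7*n - 5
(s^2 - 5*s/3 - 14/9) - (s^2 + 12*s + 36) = -41*s/3 - 338/9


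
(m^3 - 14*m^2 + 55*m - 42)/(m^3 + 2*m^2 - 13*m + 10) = (m^2 - 13*m + 42)/(m^2 + 3*m - 10)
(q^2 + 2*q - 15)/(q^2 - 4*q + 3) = (q + 5)/(q - 1)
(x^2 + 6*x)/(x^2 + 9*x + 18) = x/(x + 3)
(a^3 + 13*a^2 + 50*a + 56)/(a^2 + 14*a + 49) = (a^2 + 6*a + 8)/(a + 7)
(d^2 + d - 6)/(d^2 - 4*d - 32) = (-d^2 - d + 6)/(-d^2 + 4*d + 32)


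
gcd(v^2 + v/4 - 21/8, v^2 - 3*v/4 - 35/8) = v + 7/4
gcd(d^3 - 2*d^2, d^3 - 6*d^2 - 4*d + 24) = d - 2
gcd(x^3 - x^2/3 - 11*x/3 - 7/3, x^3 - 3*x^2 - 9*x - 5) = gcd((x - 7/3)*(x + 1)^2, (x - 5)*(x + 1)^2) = x^2 + 2*x + 1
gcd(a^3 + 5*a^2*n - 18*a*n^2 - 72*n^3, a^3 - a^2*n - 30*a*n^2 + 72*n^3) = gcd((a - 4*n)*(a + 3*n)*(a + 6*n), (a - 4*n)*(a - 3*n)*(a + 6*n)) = a^2 + 2*a*n - 24*n^2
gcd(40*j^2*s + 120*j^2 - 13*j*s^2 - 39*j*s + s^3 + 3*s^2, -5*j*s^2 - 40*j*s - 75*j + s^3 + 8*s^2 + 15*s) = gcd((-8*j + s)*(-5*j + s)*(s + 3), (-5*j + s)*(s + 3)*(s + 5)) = -5*j*s - 15*j + s^2 + 3*s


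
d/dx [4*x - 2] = 4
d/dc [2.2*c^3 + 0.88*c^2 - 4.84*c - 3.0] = 6.6*c^2 + 1.76*c - 4.84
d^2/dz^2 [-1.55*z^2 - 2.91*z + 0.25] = -3.10000000000000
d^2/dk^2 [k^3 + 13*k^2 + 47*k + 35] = 6*k + 26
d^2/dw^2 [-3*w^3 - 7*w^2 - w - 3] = -18*w - 14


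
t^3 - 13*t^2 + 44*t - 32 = (t - 8)*(t - 4)*(t - 1)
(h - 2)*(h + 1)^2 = h^3 - 3*h - 2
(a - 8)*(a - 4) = a^2 - 12*a + 32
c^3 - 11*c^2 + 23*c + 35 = (c - 7)*(c - 5)*(c + 1)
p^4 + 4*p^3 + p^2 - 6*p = p*(p - 1)*(p + 2)*(p + 3)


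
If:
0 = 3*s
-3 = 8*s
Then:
No Solution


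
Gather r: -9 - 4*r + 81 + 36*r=32*r + 72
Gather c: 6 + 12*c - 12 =12*c - 6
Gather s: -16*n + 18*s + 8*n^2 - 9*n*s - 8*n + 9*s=8*n^2 - 24*n + s*(27 - 9*n)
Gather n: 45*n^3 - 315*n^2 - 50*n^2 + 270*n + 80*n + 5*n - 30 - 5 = 45*n^3 - 365*n^2 + 355*n - 35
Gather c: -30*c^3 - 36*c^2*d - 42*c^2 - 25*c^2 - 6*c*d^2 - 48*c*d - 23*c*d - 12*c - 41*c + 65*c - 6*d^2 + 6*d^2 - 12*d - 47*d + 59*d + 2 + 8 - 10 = -30*c^3 + c^2*(-36*d - 67) + c*(-6*d^2 - 71*d + 12)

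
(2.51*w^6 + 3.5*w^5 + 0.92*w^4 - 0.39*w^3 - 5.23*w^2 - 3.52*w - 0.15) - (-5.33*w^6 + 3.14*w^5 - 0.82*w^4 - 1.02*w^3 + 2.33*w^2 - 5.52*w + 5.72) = 7.84*w^6 + 0.36*w^5 + 1.74*w^4 + 0.63*w^3 - 7.56*w^2 + 2.0*w - 5.87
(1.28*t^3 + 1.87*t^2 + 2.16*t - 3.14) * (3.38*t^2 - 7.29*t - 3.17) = 4.3264*t^5 - 3.0106*t^4 - 10.3891*t^3 - 32.2875*t^2 + 16.0434*t + 9.9538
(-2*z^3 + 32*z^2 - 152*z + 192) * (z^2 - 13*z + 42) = -2*z^5 + 58*z^4 - 652*z^3 + 3512*z^2 - 8880*z + 8064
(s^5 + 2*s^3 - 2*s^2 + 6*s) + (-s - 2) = s^5 + 2*s^3 - 2*s^2 + 5*s - 2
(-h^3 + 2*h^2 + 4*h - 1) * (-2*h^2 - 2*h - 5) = 2*h^5 - 2*h^4 - 7*h^3 - 16*h^2 - 18*h + 5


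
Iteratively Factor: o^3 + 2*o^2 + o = (o + 1)*(o^2 + o) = (o + 1)^2*(o)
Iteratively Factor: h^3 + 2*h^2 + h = (h)*(h^2 + 2*h + 1) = h*(h + 1)*(h + 1)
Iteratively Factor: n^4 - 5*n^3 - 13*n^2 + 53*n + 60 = (n + 3)*(n^3 - 8*n^2 + 11*n + 20) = (n - 5)*(n + 3)*(n^2 - 3*n - 4) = (n - 5)*(n - 4)*(n + 3)*(n + 1)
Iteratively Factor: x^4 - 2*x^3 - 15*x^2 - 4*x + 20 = (x + 2)*(x^3 - 4*x^2 - 7*x + 10) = (x - 5)*(x + 2)*(x^2 + x - 2) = (x - 5)*(x - 1)*(x + 2)*(x + 2)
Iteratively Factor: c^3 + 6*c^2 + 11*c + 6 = (c + 1)*(c^2 + 5*c + 6) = (c + 1)*(c + 3)*(c + 2)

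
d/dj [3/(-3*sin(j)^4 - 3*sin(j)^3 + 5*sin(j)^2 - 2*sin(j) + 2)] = 3*(12*sin(j)^3 + 9*sin(j)^2 - 10*sin(j) + 2)*cos(j)/(3*sin(j)^4 + 3*sin(j)^3 - 5*sin(j)^2 + 2*sin(j) - 2)^2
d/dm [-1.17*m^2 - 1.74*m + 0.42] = -2.34*m - 1.74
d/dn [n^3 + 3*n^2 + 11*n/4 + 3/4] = 3*n^2 + 6*n + 11/4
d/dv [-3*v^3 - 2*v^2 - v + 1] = -9*v^2 - 4*v - 1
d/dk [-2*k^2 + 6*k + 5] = 6 - 4*k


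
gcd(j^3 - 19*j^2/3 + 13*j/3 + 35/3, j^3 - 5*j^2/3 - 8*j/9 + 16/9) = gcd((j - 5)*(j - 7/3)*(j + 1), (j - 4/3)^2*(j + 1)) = j + 1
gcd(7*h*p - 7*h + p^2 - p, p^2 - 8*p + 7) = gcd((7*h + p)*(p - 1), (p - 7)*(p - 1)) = p - 1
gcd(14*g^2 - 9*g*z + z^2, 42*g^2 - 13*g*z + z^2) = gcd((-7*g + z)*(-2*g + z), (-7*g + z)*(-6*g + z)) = -7*g + z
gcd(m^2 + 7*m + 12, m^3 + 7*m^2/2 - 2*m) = m + 4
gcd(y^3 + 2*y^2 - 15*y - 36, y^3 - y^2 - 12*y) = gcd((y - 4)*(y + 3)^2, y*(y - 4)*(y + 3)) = y^2 - y - 12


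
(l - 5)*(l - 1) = l^2 - 6*l + 5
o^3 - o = o*(o - 1)*(o + 1)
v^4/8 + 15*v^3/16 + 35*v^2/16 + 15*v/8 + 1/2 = (v/4 + 1)*(v/2 + 1/4)*(v + 1)*(v + 2)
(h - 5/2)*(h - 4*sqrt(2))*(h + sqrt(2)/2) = h^3 - 7*sqrt(2)*h^2/2 - 5*h^2/2 - 4*h + 35*sqrt(2)*h/4 + 10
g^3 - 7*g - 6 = (g - 3)*(g + 1)*(g + 2)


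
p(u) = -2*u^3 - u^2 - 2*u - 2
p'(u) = -6*u^2 - 2*u - 2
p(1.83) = -21.27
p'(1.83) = -25.75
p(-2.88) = 43.24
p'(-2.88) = -46.01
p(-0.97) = 0.82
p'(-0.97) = -5.71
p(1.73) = -18.81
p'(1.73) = -23.42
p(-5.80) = 366.18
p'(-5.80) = -192.24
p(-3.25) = 62.59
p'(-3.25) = -58.88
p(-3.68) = 91.49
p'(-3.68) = -75.89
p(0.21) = -2.48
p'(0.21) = -2.68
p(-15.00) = 6553.00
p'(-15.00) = -1322.00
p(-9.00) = 1393.00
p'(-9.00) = -470.00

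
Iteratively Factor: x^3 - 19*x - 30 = (x + 2)*(x^2 - 2*x - 15) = (x + 2)*(x + 3)*(x - 5)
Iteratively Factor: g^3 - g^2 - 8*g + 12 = (g + 3)*(g^2 - 4*g + 4) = (g - 2)*(g + 3)*(g - 2)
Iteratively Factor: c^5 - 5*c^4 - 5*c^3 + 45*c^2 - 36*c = (c - 3)*(c^4 - 2*c^3 - 11*c^2 + 12*c) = c*(c - 3)*(c^3 - 2*c^2 - 11*c + 12) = c*(c - 3)*(c + 3)*(c^2 - 5*c + 4) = c*(c - 3)*(c - 1)*(c + 3)*(c - 4)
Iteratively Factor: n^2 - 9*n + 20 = (n - 4)*(n - 5)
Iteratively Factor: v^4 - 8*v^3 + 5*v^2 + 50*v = (v - 5)*(v^3 - 3*v^2 - 10*v) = (v - 5)*(v + 2)*(v^2 - 5*v) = (v - 5)^2*(v + 2)*(v)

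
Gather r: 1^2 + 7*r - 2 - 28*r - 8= -21*r - 9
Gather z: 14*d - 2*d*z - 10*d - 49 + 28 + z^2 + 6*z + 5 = 4*d + z^2 + z*(6 - 2*d) - 16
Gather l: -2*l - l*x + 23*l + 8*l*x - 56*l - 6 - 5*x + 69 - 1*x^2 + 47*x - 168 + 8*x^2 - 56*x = l*(7*x - 35) + 7*x^2 - 14*x - 105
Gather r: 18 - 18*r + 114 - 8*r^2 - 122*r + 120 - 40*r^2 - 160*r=-48*r^2 - 300*r + 252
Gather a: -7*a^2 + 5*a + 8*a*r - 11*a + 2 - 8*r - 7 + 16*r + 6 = -7*a^2 + a*(8*r - 6) + 8*r + 1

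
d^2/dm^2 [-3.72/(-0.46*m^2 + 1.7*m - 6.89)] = (-1.574304*m^2 + 5.81808*m + 3.72*(0.92*m - 1.7)*(1.84*m - 3.4) - 23.580336)/(0.46*m^2 - 1.7*m + 6.89)^3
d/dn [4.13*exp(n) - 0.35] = 4.13*exp(n)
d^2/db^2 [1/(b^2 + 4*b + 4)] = 6/(b^4 + 8*b^3 + 24*b^2 + 32*b + 16)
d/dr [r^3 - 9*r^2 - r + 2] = 3*r^2 - 18*r - 1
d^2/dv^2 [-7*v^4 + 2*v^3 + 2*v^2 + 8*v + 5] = -84*v^2 + 12*v + 4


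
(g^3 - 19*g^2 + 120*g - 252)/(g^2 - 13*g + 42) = g - 6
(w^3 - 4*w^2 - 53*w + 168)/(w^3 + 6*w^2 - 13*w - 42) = (w - 8)/(w + 2)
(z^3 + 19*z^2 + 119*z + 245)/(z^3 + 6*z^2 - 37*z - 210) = (z + 7)/(z - 6)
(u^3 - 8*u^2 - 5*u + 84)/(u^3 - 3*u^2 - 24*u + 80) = (u^2 - 4*u - 21)/(u^2 + u - 20)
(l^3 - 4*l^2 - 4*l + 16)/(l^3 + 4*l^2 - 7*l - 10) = (l^2 - 2*l - 8)/(l^2 + 6*l + 5)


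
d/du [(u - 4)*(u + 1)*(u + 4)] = 3*u^2 + 2*u - 16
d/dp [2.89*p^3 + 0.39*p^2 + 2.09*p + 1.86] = 8.67*p^2 + 0.78*p + 2.09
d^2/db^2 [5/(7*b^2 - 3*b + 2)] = 10*(-49*b^2 + 21*b + (14*b - 3)^2 - 14)/(7*b^2 - 3*b + 2)^3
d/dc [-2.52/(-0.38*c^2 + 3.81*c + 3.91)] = (9.6012 - 1.9152*c)/(-0.38*c^2 + 3.81*c + 3.91)^2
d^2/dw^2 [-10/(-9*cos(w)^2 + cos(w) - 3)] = 10*(324*sin(w)^4 - 55*sin(w)^2 + 147*cos(w)/4 - 27*cos(3*w)/4 - 217)/(9*sin(w)^2 + cos(w) - 12)^3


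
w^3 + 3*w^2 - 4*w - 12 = (w - 2)*(w + 2)*(w + 3)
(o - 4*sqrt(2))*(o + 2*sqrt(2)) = o^2 - 2*sqrt(2)*o - 16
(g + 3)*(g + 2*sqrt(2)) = g^2 + 2*sqrt(2)*g + 3*g + 6*sqrt(2)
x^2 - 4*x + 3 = (x - 3)*(x - 1)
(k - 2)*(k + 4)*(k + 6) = k^3 + 8*k^2 + 4*k - 48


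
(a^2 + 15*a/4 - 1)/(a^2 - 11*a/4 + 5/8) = 2*(a + 4)/(2*a - 5)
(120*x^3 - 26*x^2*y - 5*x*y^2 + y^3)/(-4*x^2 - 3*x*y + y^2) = (-30*x^2 - x*y + y^2)/(x + y)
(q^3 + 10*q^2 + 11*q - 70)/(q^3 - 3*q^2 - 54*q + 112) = (q + 5)/(q - 8)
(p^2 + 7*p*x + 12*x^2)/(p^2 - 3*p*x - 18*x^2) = (-p - 4*x)/(-p + 6*x)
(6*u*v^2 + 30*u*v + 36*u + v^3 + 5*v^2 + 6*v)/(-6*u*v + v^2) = (-6*u*v^2 - 30*u*v - 36*u - v^3 - 5*v^2 - 6*v)/(v*(6*u - v))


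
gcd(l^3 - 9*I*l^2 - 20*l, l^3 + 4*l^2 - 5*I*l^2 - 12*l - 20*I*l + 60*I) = l - 5*I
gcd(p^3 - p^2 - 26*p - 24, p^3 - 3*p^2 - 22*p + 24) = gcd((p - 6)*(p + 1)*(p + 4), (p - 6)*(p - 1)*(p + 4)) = p^2 - 2*p - 24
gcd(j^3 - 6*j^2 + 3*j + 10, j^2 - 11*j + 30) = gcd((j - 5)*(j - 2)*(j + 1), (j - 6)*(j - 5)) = j - 5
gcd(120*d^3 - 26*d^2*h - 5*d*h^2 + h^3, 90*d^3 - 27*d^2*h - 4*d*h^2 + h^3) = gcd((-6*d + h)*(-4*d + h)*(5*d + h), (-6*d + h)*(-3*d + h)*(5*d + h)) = 30*d^2 + d*h - h^2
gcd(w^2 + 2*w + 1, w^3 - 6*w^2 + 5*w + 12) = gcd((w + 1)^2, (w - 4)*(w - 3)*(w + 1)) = w + 1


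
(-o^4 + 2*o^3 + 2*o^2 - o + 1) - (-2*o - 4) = -o^4 + 2*o^3 + 2*o^2 + o + 5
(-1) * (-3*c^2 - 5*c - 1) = 3*c^2 + 5*c + 1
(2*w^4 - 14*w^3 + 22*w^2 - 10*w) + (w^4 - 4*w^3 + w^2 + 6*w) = 3*w^4 - 18*w^3 + 23*w^2 - 4*w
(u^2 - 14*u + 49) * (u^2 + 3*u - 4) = u^4 - 11*u^3 + 3*u^2 + 203*u - 196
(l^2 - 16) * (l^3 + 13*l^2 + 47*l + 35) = l^5 + 13*l^4 + 31*l^3 - 173*l^2 - 752*l - 560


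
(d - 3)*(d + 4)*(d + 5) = d^3 + 6*d^2 - 7*d - 60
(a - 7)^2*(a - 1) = a^3 - 15*a^2 + 63*a - 49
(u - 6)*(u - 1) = u^2 - 7*u + 6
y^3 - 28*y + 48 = (y - 4)*(y - 2)*(y + 6)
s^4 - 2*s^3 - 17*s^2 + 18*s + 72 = (s - 4)*(s - 3)*(s + 2)*(s + 3)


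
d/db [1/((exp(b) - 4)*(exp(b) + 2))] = 2*(1 - exp(b))*exp(b)/(exp(4*b) - 4*exp(3*b) - 12*exp(2*b) + 32*exp(b) + 64)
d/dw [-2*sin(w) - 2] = -2*cos(w)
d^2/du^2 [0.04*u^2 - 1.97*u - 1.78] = 0.0800000000000000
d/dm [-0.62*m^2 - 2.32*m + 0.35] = -1.24*m - 2.32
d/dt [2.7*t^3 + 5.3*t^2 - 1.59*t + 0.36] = 8.1*t^2 + 10.6*t - 1.59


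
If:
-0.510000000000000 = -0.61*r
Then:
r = 0.84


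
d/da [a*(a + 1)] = 2*a + 1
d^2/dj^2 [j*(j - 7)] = 2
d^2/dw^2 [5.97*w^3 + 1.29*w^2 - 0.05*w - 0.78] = 35.82*w + 2.58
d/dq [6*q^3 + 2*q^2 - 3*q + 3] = 18*q^2 + 4*q - 3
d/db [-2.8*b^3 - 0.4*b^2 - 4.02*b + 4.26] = -8.4*b^2 - 0.8*b - 4.02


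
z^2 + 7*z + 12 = (z + 3)*(z + 4)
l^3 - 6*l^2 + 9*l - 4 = (l - 4)*(l - 1)^2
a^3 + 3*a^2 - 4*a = a*(a - 1)*(a + 4)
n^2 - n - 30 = (n - 6)*(n + 5)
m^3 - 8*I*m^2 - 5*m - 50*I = (m - 5*I)^2*(m + 2*I)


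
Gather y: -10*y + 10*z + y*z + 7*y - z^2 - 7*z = y*(z - 3) - z^2 + 3*z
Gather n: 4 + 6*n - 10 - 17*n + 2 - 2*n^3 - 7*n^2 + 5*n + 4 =-2*n^3 - 7*n^2 - 6*n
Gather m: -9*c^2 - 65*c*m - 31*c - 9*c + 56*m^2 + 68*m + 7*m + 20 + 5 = -9*c^2 - 40*c + 56*m^2 + m*(75 - 65*c) + 25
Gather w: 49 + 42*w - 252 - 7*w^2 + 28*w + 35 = -7*w^2 + 70*w - 168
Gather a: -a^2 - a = -a^2 - a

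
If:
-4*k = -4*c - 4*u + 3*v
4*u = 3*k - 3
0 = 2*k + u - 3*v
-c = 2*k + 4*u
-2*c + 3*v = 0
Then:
No Solution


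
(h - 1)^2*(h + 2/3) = h^3 - 4*h^2/3 - h/3 + 2/3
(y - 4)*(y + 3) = y^2 - y - 12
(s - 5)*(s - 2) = s^2 - 7*s + 10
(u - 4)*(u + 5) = u^2 + u - 20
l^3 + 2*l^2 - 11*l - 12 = (l - 3)*(l + 1)*(l + 4)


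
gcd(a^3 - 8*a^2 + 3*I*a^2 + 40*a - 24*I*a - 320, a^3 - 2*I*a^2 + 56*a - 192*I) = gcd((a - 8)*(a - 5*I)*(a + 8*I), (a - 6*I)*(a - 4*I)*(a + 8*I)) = a + 8*I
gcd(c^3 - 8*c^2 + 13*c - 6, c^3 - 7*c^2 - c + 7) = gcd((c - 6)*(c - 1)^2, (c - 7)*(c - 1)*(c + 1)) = c - 1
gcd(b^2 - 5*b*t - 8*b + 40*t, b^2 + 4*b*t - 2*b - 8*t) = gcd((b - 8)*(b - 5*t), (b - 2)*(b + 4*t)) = 1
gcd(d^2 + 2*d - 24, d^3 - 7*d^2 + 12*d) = d - 4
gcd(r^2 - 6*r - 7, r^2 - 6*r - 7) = r^2 - 6*r - 7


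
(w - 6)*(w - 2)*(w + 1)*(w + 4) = w^4 - 3*w^3 - 24*w^2 + 28*w + 48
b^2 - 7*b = b*(b - 7)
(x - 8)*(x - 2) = x^2 - 10*x + 16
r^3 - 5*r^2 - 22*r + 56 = (r - 7)*(r - 2)*(r + 4)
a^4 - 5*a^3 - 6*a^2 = a^2*(a - 6)*(a + 1)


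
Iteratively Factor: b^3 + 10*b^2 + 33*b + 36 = (b + 4)*(b^2 + 6*b + 9) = (b + 3)*(b + 4)*(b + 3)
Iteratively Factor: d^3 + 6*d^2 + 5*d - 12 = (d + 4)*(d^2 + 2*d - 3) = (d + 3)*(d + 4)*(d - 1)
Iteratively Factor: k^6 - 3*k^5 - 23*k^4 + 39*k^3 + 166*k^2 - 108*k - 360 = (k + 3)*(k^5 - 6*k^4 - 5*k^3 + 54*k^2 + 4*k - 120) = (k - 5)*(k + 3)*(k^4 - k^3 - 10*k^2 + 4*k + 24) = (k - 5)*(k + 2)*(k + 3)*(k^3 - 3*k^2 - 4*k + 12) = (k - 5)*(k + 2)^2*(k + 3)*(k^2 - 5*k + 6) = (k - 5)*(k - 2)*(k + 2)^2*(k + 3)*(k - 3)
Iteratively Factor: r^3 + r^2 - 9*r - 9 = (r - 3)*(r^2 + 4*r + 3) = (r - 3)*(r + 3)*(r + 1)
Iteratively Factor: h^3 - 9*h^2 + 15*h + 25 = (h + 1)*(h^2 - 10*h + 25) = (h - 5)*(h + 1)*(h - 5)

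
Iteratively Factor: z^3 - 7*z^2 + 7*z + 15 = (z + 1)*(z^2 - 8*z + 15) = (z - 3)*(z + 1)*(z - 5)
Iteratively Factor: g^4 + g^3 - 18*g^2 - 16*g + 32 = (g + 4)*(g^3 - 3*g^2 - 6*g + 8) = (g + 2)*(g + 4)*(g^2 - 5*g + 4) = (g - 1)*(g + 2)*(g + 4)*(g - 4)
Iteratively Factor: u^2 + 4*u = (u + 4)*(u)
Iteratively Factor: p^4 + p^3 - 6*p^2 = (p)*(p^3 + p^2 - 6*p) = p*(p + 3)*(p^2 - 2*p) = p*(p - 2)*(p + 3)*(p)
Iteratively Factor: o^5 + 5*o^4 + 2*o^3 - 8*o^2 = (o)*(o^4 + 5*o^3 + 2*o^2 - 8*o) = o*(o + 2)*(o^3 + 3*o^2 - 4*o) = o^2*(o + 2)*(o^2 + 3*o - 4) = o^2*(o - 1)*(o + 2)*(o + 4)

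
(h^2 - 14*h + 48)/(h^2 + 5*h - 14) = (h^2 - 14*h + 48)/(h^2 + 5*h - 14)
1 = 1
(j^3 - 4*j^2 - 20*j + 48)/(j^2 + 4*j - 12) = (j^2 - 2*j - 24)/(j + 6)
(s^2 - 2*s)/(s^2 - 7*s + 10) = s/(s - 5)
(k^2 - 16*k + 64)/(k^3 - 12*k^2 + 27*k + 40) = (k - 8)/(k^2 - 4*k - 5)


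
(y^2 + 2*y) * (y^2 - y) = y^4 + y^3 - 2*y^2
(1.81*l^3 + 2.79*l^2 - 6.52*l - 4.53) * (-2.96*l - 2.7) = -5.3576*l^4 - 13.1454*l^3 + 11.7662*l^2 + 31.0128*l + 12.231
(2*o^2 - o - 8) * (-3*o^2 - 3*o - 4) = -6*o^4 - 3*o^3 + 19*o^2 + 28*o + 32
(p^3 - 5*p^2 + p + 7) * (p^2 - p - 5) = p^5 - 6*p^4 + p^3 + 31*p^2 - 12*p - 35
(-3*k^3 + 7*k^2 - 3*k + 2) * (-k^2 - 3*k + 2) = 3*k^5 + 2*k^4 - 24*k^3 + 21*k^2 - 12*k + 4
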